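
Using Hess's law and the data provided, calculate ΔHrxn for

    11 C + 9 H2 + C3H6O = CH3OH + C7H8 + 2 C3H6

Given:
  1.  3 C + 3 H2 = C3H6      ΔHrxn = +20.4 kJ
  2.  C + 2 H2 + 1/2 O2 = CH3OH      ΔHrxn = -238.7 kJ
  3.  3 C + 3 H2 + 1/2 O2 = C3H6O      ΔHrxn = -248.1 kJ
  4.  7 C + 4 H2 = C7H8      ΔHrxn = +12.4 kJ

ΔHrxn = 62.6 kJ

eq. 1 × 2: (2)·(+20.4) = +40.8 kJ
eq. 2 as written: -238.7 kJ
eq. 3 reversed: +248.1 kJ
eq. 4 as written: +12.4 kJ
ΔHrxn = (+40.8) + (-238.7) + (+248.1) + (+12.4) = 62.6 kJ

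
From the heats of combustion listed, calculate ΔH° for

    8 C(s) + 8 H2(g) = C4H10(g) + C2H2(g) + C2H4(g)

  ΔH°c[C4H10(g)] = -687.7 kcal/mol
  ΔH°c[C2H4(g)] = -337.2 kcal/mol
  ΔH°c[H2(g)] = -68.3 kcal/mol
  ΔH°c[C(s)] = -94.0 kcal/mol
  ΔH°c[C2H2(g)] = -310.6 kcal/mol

With combustion enthalpies, reactants minus products:
= [8·(-94.0) + 8·(-68.3)] − [1·(-687.7) + 1·(-310.6) + 1·(-337.2)]
= 37.1 kcal/mol

ΔH° = 37.1 kcal/mol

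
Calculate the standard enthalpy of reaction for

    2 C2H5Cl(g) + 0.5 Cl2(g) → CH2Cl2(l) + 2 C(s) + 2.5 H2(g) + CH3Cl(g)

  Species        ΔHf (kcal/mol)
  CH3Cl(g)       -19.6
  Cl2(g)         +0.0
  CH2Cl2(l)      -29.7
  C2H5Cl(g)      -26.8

ΔH_rxn = 4.3 kcal/mol

ΔH°rxn = Σ nΔHf°(products) − Σ nΔHf°(reactants).
Products: 1·(-29.7) + 2·(+0.0) + 5/2·(+0.0) + 1·(-19.6) = -49.3
Reactants: 2·(-26.8) + 1/2·(+0.0) = -53.6
ΔH_rxn = (-49.3) − (-53.6) = 4.3 kcal/mol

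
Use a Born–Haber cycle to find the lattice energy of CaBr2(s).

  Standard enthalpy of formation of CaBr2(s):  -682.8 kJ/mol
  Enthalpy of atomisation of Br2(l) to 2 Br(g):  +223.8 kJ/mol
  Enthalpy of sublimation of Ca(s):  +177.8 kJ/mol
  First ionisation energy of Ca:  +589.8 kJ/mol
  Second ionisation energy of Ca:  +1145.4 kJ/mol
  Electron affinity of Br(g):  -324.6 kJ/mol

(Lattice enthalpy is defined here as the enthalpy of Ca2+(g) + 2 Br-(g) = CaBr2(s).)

U = -2170.4 kJ/mol

ΔHf° = 1·ΔHsub + 1·(ΣIE) + 1·D(Br2) + 2·EA + U
-682.8 = 1·(+177.8) + 1·(+1735.2) + 1·(+223.8) + 2·(-324.6) + U
U = -682.8 − (+1487.6) = -2170.4 kJ/mol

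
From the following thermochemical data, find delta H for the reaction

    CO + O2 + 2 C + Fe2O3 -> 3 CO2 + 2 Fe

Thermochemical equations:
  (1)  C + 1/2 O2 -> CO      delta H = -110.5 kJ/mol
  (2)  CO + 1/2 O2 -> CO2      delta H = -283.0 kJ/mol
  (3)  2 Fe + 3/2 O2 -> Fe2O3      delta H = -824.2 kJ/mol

delta H = -245.8 kJ/mol

(1) × 2 (scale by 2 for the 2 C): (2)·(-110.5) = -221.0 kJ/mol
(2) × 3 (×3 to match 3 CO2 in the target): (3)·(-283.0) = -849.0 kJ/mol
(3) reversed (Fe2O3 must end up as a reactant): +824.2 kJ/mol
delta H = (2)·(-110.5) + (3)·(-283.0) + (-1)·(-824.2) = -245.8 kJ/mol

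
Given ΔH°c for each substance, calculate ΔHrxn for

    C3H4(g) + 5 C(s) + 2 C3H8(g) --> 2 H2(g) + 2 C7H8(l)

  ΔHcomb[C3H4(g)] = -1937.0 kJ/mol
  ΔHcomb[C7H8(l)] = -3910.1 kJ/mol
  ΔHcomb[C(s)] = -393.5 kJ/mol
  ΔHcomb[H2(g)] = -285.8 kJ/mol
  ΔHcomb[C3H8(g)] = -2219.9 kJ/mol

ΔHrxn = 47.5 kJ/mol

With combustion enthalpies, reactants minus products:
= [1·(-1937.0) + 5·(-393.5) + 2·(-2219.9)] − [2·(-285.8) + 2·(-3910.1)]
= 47.5 kJ/mol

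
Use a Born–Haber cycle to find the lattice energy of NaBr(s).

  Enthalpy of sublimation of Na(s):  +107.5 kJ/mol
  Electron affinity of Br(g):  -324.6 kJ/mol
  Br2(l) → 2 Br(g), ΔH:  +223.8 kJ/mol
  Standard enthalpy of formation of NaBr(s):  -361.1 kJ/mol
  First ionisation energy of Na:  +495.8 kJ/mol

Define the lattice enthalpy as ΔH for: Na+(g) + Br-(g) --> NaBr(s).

ΔHf° = 1·ΔHsub + 1·(ΣIE) + 1/2·D(Br2) + 1·EA + U
-361.1 = 1·(+107.5) + 1·(+495.8) + 1/2·(+223.8) + 1·(-324.6) + U
U = -361.1 − (+390.6) = -751.7 kJ/mol

U = -751.7 kJ/mol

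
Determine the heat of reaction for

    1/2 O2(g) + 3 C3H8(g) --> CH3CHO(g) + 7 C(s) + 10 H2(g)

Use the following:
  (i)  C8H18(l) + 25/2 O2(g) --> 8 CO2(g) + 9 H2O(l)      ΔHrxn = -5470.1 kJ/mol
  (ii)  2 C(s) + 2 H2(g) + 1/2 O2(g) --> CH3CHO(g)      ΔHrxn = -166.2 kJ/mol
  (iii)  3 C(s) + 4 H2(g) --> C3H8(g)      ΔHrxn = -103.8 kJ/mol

(i): not needed.
(ii) as written: -166.2 kJ/mol
(iii) reversed and × 3: (-3)·(-103.8) = +311.4 kJ/mol
Since enthalpy is a state function, ΔHrxn = (1)·(-166.2) + (-3)·(-103.8) = 145.2 kJ/mol

ΔHrxn = 145.2 kJ/mol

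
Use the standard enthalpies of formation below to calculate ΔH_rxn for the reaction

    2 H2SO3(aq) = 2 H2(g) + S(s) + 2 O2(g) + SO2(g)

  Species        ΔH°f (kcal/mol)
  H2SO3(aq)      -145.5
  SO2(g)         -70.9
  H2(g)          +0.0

Products: 2·(+0.0) + 1·(+0.0) + 2·(+0.0) + 1·(-70.9) = -70.9
Reactants: 2·(-145.5) = -291.0
ΔH_rxn = (-70.9) − (-291.0) = 220.1 kcal/mol

ΔH_rxn = 220.1 kcal/mol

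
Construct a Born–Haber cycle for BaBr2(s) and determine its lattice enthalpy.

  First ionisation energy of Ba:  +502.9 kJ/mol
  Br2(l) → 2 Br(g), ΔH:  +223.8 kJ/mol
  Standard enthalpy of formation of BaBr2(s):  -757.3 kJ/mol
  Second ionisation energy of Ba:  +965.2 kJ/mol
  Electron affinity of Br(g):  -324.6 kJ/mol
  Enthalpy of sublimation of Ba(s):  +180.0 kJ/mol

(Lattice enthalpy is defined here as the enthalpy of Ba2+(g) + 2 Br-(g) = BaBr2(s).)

ΔHf° = 1·ΔHsub + 1·(ΣIE) + 1·D(Br2) + 2·EA + U
-757.3 = 1·(+180.0) + 1·(+1468.1) + 1·(+223.8) + 2·(-324.6) + U
U = -757.3 − (+1222.7) = -1980.0 kJ/mol

U = -1980.0 kJ/mol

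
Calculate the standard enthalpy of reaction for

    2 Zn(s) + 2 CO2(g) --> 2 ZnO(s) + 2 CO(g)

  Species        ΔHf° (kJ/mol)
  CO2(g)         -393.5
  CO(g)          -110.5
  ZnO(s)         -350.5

ΔH° = -135.0 kJ/mol

ΔH°rxn = Σ nΔHf°(products) − Σ nΔHf°(reactants).
Products: 2·(-350.5) + 2·(-110.5) = -922.0
Reactants: 2·(+0.0) + 2·(-393.5) = -787.0
ΔH° = (-922.0) − (-787.0) = -135.0 kJ/mol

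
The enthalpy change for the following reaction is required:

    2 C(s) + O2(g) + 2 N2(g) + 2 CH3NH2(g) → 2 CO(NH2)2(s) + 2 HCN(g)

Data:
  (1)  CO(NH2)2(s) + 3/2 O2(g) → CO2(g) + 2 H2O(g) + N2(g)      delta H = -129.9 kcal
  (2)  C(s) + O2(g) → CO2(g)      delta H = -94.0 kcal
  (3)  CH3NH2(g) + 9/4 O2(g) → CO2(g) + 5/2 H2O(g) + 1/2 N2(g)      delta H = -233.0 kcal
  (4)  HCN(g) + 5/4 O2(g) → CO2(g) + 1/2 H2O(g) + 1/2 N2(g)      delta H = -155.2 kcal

(1) reversed and × 2 (reverse to put CO(NH2)2(s) on the product side; scale by 2 for the 2 CO(NH2)2(s)): (-2)·(-129.9) = +259.8 kcal
(2) × 2 (scale by 2 for the 2 C(s)): (2)·(-94.0) = -188.0 kcal
(3) × 2 (scale by 2 for the 2 CH3NH2(g)): (2)·(-233.0) = -466.0 kcal
(4) reversed and × 2 (HCN(g) must end up as a product; scale by 2 for the 2 HCN(g)): (-2)·(-155.2) = +310.4 kcal
delta H = (+259.8) + (-188.0) + (-466.0) + (+310.4) = -83.8 kcal

delta H = -83.8 kcal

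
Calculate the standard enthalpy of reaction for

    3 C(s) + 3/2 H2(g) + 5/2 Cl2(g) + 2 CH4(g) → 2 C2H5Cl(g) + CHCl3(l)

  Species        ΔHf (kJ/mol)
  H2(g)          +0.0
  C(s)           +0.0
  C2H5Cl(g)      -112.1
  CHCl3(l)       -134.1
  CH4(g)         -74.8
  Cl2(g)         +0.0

ΔHrxn = -208.7 kJ/mol

Products: 2·(-112.1) + 1·(-134.1) = -358.3
Reactants: 3·(+0.0) + 3/2·(+0.0) + 5/2·(+0.0) + 2·(-74.8) = -149.6
ΔHrxn = (-358.3) − (-149.6) = -208.7 kJ/mol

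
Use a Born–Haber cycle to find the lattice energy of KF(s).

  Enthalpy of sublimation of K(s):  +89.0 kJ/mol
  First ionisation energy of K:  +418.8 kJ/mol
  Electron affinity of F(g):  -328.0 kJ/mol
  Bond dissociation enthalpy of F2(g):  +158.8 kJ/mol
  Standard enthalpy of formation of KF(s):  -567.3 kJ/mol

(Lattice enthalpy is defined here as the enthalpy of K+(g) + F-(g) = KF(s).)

U = -826.5 kJ/mol

ΔHf° = 1·ΔHsub + 1·(ΣIE) + 1/2·D(F2) + 1·EA + U
-567.3 = 1·(+89.0) + 1·(+418.8) + 1/2·(+158.8) + 1·(-328.0) + U
U = -567.3 − (+259.2) = -826.5 kJ/mol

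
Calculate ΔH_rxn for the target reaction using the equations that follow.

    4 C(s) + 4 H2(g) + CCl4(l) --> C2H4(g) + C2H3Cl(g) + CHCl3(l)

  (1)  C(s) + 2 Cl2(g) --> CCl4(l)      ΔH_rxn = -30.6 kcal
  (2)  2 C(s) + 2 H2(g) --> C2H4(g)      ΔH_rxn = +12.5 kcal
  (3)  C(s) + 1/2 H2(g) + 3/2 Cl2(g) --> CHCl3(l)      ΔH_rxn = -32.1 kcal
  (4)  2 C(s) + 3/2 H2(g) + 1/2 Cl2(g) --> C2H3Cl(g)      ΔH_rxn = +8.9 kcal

ΔH_rxn = 19.9 kcal

(1) reversed (reverse to put CCl4(l) on the reactant side): +30.6 kcal
(2) as written (C2H4(g) already on the product side): +12.5 kcal
(3) as written (CHCl3(l) already on the product side): -32.1 kcal
(4) as written (C2H3Cl(g) already on the product side): +8.9 kcal
ΔH_rxn = (+30.6) + (+12.5) + (-32.1) + (+8.9) = 19.9 kcal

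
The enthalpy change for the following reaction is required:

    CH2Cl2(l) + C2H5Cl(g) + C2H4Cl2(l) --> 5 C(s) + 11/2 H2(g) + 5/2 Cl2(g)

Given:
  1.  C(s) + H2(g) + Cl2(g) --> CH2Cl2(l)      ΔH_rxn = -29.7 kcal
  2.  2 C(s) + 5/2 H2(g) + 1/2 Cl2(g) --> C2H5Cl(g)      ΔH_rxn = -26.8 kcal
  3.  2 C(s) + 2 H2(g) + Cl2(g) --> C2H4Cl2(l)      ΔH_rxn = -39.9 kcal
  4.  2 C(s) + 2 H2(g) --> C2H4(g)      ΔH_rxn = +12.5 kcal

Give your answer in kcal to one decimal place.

ΔH_rxn = 96.4 kcal

eq. 1 reversed: +29.7 kcal
eq. 2 reversed: +26.8 kcal
eq. 3 reversed: +39.9 kcal
eq. 4: not needed.
Since enthalpy is a state function, ΔH_rxn = (+29.7) + (+26.8) + (+39.9) = 96.4 kcal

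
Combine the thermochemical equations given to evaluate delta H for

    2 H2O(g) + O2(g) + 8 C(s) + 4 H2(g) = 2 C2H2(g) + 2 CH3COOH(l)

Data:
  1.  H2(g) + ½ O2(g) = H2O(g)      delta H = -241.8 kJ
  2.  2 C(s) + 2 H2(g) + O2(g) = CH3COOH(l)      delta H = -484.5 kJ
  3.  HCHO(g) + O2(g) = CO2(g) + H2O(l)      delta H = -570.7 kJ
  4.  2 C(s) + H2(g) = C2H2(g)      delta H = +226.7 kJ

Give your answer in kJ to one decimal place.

eq. 1 reversed and × 2: (-2)·(-241.8) = +483.6 kJ
eq. 2 × 2: (2)·(-484.5) = -969.0 kJ
eq. 3: not needed.
eq. 4 × 2: (2)·(+226.7) = +453.4 kJ
delta H = (-2)·(-241.8) + (2)·(-484.5) + (2)·(+226.7) = -32.0 kJ

delta H = -32.0 kJ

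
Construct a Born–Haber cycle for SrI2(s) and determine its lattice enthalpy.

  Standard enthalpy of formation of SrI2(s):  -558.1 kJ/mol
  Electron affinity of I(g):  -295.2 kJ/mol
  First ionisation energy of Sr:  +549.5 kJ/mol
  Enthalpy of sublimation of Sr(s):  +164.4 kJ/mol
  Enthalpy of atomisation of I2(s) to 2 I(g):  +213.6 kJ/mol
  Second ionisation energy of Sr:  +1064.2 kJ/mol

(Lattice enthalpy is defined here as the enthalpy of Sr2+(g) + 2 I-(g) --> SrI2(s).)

ΔHf° = 1·ΔHsub + 1·(ΣIE) + 1·D(I2) + 2·EA + U
-558.1 = 1·(+164.4) + 1·(+1613.7) + 1·(+213.6) + 2·(-295.2) + U
U = -558.1 − (+1401.3) = -1959.4 kJ/mol

U = -1959.4 kJ/mol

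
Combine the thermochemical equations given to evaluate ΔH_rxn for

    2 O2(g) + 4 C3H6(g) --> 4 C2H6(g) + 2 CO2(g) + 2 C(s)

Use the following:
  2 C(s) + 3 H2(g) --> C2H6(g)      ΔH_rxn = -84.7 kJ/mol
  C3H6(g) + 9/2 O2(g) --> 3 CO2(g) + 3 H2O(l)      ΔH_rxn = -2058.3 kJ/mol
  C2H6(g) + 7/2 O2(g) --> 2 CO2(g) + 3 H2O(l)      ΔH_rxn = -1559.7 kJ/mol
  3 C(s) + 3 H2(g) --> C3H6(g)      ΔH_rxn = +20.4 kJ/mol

ΔH_rxn = -1207.4 kJ/mol

equation 1 × 2: (2)·(-84.7) = -169.4 kJ/mol
equation 2 × 2: (2)·(-2058.3) = -4116.6 kJ/mol
equation 3 reversed and × 2: (-2)·(-1559.7) = +3119.4 kJ/mol
equation 4 reversed and × 2: (-2)·(+20.4) = -40.8 kJ/mol
Summing the manipulated equations, ΔH_rxn = (2)·(-84.7) + (2)·(-2058.3) + (-2)·(-1559.7) + (-2)·(+20.4) = -1207.4 kJ/mol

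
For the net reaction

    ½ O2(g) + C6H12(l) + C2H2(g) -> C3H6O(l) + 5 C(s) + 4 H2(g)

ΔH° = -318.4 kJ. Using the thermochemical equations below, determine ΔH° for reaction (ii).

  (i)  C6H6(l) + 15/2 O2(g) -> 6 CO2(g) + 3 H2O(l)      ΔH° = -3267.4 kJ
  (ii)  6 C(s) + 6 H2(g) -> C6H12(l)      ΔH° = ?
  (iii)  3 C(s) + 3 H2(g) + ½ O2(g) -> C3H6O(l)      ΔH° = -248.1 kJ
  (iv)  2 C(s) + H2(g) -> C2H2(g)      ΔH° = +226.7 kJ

(i): not needed.
(ii) reversed: contributes −x
(iii) as written: -248.1 kJ
(iv) reversed: -226.7 kJ
-318.4 = (-248.1) + (-226.7) − x
x = (-318.4 − (-474.8)) / (-1) = -156.4 kJ

ΔH° = -156.4 kJ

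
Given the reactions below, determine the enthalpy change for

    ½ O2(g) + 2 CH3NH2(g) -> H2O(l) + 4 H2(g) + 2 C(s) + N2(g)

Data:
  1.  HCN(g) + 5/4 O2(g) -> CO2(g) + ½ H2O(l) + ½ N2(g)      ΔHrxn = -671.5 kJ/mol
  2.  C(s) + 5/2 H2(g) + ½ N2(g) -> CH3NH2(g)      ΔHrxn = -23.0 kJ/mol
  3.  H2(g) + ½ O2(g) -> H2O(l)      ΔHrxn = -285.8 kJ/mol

eq. 1: not needed (CO2(g) appears nowhere else).
eq. 2 reversed and × 2 (CH3NH2(g) must end up as a reactant; scale by 2 for the 2 CH3NH2(g)): (-2)·(-23.0) = +46.0 kJ/mol
eq. 3 as written: -285.8 kJ/mol
Combining the equations, ΔHrxn = (-2)·(-23.0) + (1)·(-285.8) = -239.8 kJ/mol

ΔHrxn = -239.8 kJ/mol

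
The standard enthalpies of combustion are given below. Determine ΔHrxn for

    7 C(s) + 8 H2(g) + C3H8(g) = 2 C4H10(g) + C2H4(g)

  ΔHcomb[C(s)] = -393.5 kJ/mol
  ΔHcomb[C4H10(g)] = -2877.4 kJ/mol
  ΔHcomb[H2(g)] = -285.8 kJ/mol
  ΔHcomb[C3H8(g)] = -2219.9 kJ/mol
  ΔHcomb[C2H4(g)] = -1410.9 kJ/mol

ΔHrxn = -95.1 kJ/mol

With combustion enthalpies, reactants minus products:
= [7·(-393.5) + 8·(-285.8) + 1·(-2219.9)] − [2·(-2877.4) + 1·(-1410.9)]
= -95.1 kJ/mol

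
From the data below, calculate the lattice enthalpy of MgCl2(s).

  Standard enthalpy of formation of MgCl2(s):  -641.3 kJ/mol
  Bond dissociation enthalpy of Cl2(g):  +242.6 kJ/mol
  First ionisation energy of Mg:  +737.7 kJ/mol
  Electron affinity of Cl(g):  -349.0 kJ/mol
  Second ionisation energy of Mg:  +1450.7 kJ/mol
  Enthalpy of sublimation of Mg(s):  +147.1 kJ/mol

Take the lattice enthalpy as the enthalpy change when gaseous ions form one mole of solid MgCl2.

U = -2521.4 kJ/mol

ΔHf° = 1·ΔHsub + 1·(ΣIE) + 1·D(Cl2) + 2·EA + U
-641.3 = 1·(+147.1) + 1·(+2188.4) + 1·(+242.6) + 2·(-349.0) + U
U = -641.3 − (+1880.1) = -2521.4 kJ/mol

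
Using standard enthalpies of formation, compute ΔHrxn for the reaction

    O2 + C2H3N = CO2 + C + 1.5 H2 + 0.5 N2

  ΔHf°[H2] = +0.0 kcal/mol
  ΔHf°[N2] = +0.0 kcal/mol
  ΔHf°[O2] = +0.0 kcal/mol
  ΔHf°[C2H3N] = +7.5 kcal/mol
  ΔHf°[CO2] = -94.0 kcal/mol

ΔHrxn = -101.5 kcal/mol

Products: 1·(-94.0) + 1·(+0.0) + 3/2·(+0.0) + 1/2·(+0.0) = -94.0
Reactants: 1·(+0.0) + 1·(+7.5) = +7.5
ΔHrxn = (-94.0) − (+7.5) = -101.5 kcal/mol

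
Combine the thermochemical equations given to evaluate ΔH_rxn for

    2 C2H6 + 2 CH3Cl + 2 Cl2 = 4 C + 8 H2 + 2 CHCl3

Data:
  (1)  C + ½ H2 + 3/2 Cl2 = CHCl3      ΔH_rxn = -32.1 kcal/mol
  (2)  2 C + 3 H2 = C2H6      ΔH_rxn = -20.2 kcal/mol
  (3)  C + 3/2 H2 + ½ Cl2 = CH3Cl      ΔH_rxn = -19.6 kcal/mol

ΔH_rxn = 15.4 kcal/mol

(1) × 2 (×2 to match 2 CHCl3 in the target): (2)·(-32.1) = -64.2 kcal/mol
(2) reversed and × 2 (C2H6 must end up as a reactant; scale by 2 for the 2 C2H6): (-2)·(-20.2) = +40.4 kcal/mol
(3) reversed and × 2 (CH3Cl must end up as a reactant; ×2 to match 2 CH3Cl in the target): (-2)·(-19.6) = +39.2 kcal/mol
Combining the equations, ΔH_rxn = (2)·(-32.1) + (-2)·(-20.2) + (-2)·(-19.6) = 15.4 kcal/mol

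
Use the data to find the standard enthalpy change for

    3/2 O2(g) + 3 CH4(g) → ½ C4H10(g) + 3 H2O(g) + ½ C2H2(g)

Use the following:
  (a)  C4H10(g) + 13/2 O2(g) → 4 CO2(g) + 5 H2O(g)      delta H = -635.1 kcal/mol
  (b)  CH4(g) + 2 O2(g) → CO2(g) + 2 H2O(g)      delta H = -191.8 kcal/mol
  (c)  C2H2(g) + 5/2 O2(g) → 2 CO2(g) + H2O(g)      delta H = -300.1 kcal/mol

delta H = -107.8 kcal/mol

(a) reversed and × 1/2 (C4H10(g) must end up as a product; ×1/2 to match 1/2 C4H10(g) in the target): (-1/2)·(-635.1) = +317.55 kcal/mol
(b) × 3 (×3 to match 3 CH4(g) in the target): (3)·(-191.8) = -575.4 kcal/mol
(c) reversed and × 1/2 (reverse to put C2H2(g) on the product side; ×1/2 to match 1/2 C2H2(g) in the target): (-1/2)·(-300.1) = +150.05 kcal/mol
By Hess's law, delta H = (-1/2)·(-635.1) + (3)·(-191.8) + (-1/2)·(-300.1) = -107.8 kcal/mol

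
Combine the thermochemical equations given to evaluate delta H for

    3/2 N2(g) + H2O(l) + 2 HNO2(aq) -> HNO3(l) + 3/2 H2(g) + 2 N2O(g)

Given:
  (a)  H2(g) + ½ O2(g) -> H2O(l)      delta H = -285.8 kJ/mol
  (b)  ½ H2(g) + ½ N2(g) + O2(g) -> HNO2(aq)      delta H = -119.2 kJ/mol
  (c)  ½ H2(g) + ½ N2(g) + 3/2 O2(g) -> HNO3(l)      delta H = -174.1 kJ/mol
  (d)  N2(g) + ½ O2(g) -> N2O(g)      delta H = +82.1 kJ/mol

delta H = 514.3 kJ/mol

(a) reversed: +285.8 kJ/mol
(b) reversed and × 2: (-2)·(-119.2) = +238.4 kJ/mol
(c) as written: -174.1 kJ/mol
(d) × 2: (2)·(+82.1) = +164.2 kJ/mol
Summing the manipulated equations, delta H = (-1)·(-285.8) + (-2)·(-119.2) + (1)·(-174.1) + (2)·(+82.1) = 514.3 kJ/mol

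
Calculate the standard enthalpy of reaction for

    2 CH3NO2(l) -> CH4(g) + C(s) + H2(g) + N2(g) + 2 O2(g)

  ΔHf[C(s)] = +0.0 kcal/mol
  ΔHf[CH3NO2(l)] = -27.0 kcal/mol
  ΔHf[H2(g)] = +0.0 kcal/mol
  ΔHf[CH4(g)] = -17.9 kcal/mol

ΔH°rxn = 36.1 kcal/mol

Products: 1·(-17.9) + 1·(+0.0) + 1·(+0.0) + 1·(+0.0) + 2·(+0.0) = -17.9
Reactants: 2·(-27.0) = -54.0
ΔH°rxn = (-17.9) − (-54.0) = 36.1 kcal/mol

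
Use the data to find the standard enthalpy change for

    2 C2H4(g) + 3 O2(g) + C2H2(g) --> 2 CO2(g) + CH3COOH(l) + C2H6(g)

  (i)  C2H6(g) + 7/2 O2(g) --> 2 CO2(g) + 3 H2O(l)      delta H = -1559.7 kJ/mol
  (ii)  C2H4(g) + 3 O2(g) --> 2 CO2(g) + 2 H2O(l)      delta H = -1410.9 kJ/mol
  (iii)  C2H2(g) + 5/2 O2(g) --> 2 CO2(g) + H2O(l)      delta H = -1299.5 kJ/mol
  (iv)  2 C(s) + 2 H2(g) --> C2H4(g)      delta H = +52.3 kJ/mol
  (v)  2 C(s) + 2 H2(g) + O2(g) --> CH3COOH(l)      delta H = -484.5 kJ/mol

(i) reversed (reverse to put C2H6(g) on the product side): +1559.7 kJ/mol
(ii) as written: -1410.9 kJ/mol
(iii) as written (C2H2(g) already on the reactant side): -1299.5 kJ/mol
(iv) reversed: -52.3 kJ/mol
(v) as written (CH3COOH(l) already on the product side): -484.5 kJ/mol
Since enthalpy is a state function, delta H = (+1559.7) + (-1410.9) + (-1299.5) + (-52.3) + (-484.5) = -1687.5 kJ/mol

delta H = -1687.5 kJ/mol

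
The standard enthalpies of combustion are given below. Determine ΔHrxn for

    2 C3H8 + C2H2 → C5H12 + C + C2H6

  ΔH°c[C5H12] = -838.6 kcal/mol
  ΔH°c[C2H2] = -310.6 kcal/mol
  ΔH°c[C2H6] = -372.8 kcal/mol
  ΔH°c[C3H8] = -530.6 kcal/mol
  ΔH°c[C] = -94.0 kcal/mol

ΔHrxn = -66.4 kcal/mol

With combustion enthalpies, reactants minus products:
= [2·(-530.6) + 1·(-310.6)] − [1·(-838.6) + 1·(-94.0) + 1·(-372.8)]
= -66.4 kcal/mol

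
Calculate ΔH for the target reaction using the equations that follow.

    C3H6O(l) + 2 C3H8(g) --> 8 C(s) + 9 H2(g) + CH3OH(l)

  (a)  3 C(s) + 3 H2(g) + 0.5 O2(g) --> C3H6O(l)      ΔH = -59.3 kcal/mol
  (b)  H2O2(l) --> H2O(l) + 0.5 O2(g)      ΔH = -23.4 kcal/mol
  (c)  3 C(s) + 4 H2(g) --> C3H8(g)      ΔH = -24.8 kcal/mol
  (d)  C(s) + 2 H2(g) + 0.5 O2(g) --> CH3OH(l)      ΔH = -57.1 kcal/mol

ΔH = 51.8 kcal/mol

(a) reversed (reverse to put C3H6O(l) on the reactant side): +59.3 kcal/mol
(b): not needed (H2O(l) appears nowhere else).
(c) reversed and × 2 (reverse to put C3H8(g) on the reactant side; scale by 2 for the 2 C3H8(g)): (-2)·(-24.8) = +49.6 kcal/mol
(d) as written (CH3OH(l) already on the product side): -57.1 kcal/mol
ΔH = (-1)·(-59.3) + (-2)·(-24.8) + (1)·(-57.1) = 51.8 kcal/mol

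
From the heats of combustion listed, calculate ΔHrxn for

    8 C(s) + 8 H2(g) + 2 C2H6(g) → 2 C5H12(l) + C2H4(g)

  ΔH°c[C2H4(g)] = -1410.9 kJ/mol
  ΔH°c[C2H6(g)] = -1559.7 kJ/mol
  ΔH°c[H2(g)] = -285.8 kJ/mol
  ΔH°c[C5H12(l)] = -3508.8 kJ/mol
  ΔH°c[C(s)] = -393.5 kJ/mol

Using ΔH = Σ nΔHc°(reactants) − Σ nΔHc°(products):
= [8·(-393.5) + 8·(-285.8) + 2·(-1559.7)] − [2·(-3508.8) + 1·(-1410.9)]
= -125.3 kJ/mol

ΔHrxn = -125.3 kJ/mol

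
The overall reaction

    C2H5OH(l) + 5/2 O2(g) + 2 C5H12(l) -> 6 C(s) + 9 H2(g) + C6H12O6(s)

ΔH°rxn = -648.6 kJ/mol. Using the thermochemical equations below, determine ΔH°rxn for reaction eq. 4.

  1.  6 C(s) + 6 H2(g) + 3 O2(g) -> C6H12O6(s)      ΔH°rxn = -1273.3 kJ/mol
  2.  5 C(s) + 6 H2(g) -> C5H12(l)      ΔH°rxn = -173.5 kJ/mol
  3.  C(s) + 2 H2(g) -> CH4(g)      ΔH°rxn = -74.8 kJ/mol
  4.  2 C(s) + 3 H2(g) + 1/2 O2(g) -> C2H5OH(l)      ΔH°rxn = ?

ΔH°rxn = -277.7 kJ/mol

eq. 1 as written: -1273.3 kJ/mol
eq. 2 reversed and × 2: (-2)·(-173.5) = +347.0 kJ/mol
eq. 3: not needed.
eq. 4 reversed: contributes −x
-648.6 = (-1273.3) + (+347.0) − x
x = (-648.6 − (-926.3)) / (-1) = -277.7 kJ/mol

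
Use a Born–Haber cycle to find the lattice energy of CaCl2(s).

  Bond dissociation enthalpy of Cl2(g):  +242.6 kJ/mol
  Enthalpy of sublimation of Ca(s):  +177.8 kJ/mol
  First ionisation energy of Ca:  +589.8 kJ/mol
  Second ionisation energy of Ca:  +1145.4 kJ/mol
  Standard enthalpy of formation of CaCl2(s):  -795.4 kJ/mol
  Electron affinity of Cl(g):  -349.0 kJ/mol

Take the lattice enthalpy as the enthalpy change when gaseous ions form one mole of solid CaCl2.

ΔHf° = 1·ΔHsub + 1·(ΣIE) + 1·D(Cl2) + 2·EA + U
-795.4 = 1·(+177.8) + 1·(+1735.2) + 1·(+242.6) + 2·(-349.0) + U
U = -795.4 − (+1457.6) = -2253.0 kJ/mol

U = -2253.0 kJ/mol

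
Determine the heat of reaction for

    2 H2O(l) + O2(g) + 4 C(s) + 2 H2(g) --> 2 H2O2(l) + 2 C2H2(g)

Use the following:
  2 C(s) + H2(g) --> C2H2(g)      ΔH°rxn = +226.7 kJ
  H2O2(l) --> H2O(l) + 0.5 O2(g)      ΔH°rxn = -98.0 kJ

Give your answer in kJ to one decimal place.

ΔH°rxn = 649.4 kJ

equation 1 × 2 (scale by 2 for the 2 C2H2(g)): (2)·(+226.7) = +453.4 kJ
equation 2 reversed and × 2 (H2O2(l) must end up as a product; ×2 to match 2 H2O2(l) in the target): (-2)·(-98.0) = +196.0 kJ
Since enthalpy is a state function, ΔH°rxn = (+453.4) + (+196.0) = 649.4 kJ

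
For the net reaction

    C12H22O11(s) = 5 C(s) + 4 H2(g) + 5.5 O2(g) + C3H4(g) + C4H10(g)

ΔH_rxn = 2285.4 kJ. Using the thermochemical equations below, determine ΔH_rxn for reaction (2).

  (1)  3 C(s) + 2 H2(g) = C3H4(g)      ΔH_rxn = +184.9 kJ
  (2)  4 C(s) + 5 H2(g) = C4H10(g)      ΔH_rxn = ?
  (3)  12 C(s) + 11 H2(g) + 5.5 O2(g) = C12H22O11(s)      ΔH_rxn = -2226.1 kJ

ΔH_rxn = -125.6 kJ

(1) as written: +184.9 kJ
(2) as written: contributes x
(3) reversed: +2226.1 kJ
+2285.4 = (+184.9) + (+2226.1) + x
x = (+2285.4 − (+2411.0)) / (1) = -125.6 kJ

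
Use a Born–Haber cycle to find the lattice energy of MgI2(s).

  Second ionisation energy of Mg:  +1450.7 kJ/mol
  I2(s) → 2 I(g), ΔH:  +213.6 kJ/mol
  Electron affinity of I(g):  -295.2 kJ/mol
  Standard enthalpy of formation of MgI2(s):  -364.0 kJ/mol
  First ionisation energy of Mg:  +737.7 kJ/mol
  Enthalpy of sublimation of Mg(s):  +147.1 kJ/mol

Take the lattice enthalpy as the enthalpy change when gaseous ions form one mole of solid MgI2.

U = -2322.7 kJ/mol

ΔHf° = 1·ΔHsub + 1·(ΣIE) + 1·D(I2) + 2·EA + U
-364.0 = 1·(+147.1) + 1·(+2188.4) + 1·(+213.6) + 2·(-295.2) + U
U = -364.0 − (+1958.7) = -2322.7 kJ/mol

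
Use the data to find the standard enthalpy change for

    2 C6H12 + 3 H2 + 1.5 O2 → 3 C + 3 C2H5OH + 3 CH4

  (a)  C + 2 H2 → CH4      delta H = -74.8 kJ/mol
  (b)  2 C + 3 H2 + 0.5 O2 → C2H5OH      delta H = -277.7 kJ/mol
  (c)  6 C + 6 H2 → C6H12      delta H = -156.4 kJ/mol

delta H = -744.7 kJ/mol

(a) × 3 (×3 to match 3 CH4 in the target): (3)·(-74.8) = -224.4 kJ/mol
(b) × 3 (scale by 3 for the 3 C2H5OH): (3)·(-277.7) = -833.1 kJ/mol
(c) reversed and × 2 (C6H12 must end up as a reactant; scale by 2 for the 2 C6H12): (-2)·(-156.4) = +312.8 kJ/mol
delta H = (-224.4) + (-833.1) + (+312.8) = -744.7 kJ/mol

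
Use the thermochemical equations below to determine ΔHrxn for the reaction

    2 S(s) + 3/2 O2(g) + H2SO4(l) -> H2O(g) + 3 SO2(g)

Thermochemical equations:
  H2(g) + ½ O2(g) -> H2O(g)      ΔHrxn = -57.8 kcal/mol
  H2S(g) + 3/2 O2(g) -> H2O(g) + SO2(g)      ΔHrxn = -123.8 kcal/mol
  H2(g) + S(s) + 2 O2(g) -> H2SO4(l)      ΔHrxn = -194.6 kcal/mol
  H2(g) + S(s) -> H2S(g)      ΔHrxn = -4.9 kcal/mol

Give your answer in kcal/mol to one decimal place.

equation 1 reversed and × 2: (-2)·(-57.8) = +115.6 kcal/mol
equation 2 × 3 (scale by 3 for the 3 SO2(g)): (3)·(-123.8) = -371.4 kcal/mol
equation 3 reversed (H2SO4(l) must end up as a reactant): +194.6 kcal/mol
equation 4 × 3: (3)·(-4.9) = -14.7 kcal/mol
By Hess's law, ΔHrxn = (+115.6) + (-371.4) + (+194.6) + (-14.7) = -75.9 kcal/mol

ΔHrxn = -75.9 kcal/mol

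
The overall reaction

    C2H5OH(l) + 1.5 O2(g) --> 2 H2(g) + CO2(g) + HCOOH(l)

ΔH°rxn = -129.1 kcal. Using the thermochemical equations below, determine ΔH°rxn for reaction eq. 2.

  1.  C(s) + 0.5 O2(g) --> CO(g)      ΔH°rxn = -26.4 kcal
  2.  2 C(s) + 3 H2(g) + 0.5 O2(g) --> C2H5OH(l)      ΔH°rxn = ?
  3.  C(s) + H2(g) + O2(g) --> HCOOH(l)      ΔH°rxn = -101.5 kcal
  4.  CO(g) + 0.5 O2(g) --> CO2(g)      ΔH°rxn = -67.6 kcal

ΔH°rxn = -66.4 kcal

eq. 1 as written: -26.4 kcal
eq. 2 reversed (C2H5OH(l) must end up as a reactant): contributes −x
eq. 3 as written (HCOOH(l) already on the product side): -101.5 kcal
eq. 4 as written (CO2(g) already on the product side): -67.6 kcal
-129.1 = (-26.4) + (-101.5) + (-67.6) − x
x = (-129.1 − (-195.5)) / (-1) = -66.4 kcal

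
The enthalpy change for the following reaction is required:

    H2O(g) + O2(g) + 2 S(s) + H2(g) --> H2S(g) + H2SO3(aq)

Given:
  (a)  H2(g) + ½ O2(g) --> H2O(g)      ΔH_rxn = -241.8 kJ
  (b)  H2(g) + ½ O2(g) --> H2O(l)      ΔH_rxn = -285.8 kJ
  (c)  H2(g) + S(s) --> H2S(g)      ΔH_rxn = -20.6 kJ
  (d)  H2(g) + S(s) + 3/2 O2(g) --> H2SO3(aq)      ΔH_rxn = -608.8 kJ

(a) reversed (reverse to put H2O(g) on the reactant side): +241.8 kJ
(b): not needed (H2O(l) appears nowhere else).
(c) as written (H2S(g) already on the product side): -20.6 kJ
(d) as written (H2SO3(aq) already on the product side): -608.8 kJ
ΔH_rxn = (+241.8) + (-20.6) + (-608.8) = -387.6 kJ

ΔH_rxn = -387.6 kJ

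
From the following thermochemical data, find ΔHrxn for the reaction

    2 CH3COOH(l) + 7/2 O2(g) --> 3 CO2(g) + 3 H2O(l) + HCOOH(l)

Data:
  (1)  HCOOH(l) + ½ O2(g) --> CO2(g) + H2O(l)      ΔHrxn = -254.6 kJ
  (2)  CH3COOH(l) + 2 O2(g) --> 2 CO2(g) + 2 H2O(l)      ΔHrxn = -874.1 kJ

(1) reversed: +254.6 kJ
(2) × 2: (2)·(-874.1) = -1748.2 kJ
ΔHrxn = (+254.6) + (-1748.2) = -1493.6 kJ

ΔHrxn = -1493.6 kJ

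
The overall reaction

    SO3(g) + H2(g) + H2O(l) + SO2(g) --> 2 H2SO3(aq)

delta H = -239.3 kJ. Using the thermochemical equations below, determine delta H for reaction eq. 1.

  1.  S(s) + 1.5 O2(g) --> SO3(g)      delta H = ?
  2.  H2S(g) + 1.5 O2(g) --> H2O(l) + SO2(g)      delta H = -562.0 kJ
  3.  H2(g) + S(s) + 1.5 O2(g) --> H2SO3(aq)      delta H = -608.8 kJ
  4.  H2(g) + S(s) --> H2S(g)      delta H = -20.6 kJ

delta H = -395.7 kJ

eq. 1 reversed: contributes −x
eq. 2 reversed: +562.0 kJ
eq. 3 × 2: (2)·(-608.8) = -1217.6 kJ
eq. 4 reversed: +20.6 kJ
-239.3 = (+562.0) + (-1217.6) + (+20.6) − x
x = (-239.3 − (-635.0)) / (-1) = -395.7 kJ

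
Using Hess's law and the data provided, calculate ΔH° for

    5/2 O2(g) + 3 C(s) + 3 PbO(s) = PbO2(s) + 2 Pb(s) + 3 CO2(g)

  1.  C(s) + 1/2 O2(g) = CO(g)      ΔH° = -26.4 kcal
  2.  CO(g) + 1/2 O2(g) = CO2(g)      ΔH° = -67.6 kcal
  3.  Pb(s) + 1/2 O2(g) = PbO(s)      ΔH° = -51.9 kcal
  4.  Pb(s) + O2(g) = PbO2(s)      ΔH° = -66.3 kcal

ΔH° = -192.6 kcal

eq. 1 × 3: (3)·(-26.4) = -79.2 kcal
eq. 2 × 3: (3)·(-67.6) = -202.8 kcal
eq. 3 reversed and × 3: (-3)·(-51.9) = +155.7 kcal
eq. 4 as written: -66.3 kcal
Since enthalpy is a state function, ΔH° = (-79.2) + (-202.8) + (+155.7) + (-66.3) = -192.6 kcal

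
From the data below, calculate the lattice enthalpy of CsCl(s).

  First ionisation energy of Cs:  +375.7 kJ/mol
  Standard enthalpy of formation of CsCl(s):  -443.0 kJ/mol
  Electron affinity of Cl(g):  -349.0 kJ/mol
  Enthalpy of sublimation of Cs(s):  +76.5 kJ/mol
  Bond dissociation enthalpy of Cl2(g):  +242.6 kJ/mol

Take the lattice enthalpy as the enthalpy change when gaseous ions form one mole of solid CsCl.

ΔHf° = 1·ΔHsub + 1·(ΣIE) + 1/2·D(Cl2) + 1·EA + U
-443.0 = 1·(+76.5) + 1·(+375.7) + 1/2·(+242.6) + 1·(-349.0) + U
U = -443.0 − (+224.5) = -667.5 kJ/mol

U = -667.5 kJ/mol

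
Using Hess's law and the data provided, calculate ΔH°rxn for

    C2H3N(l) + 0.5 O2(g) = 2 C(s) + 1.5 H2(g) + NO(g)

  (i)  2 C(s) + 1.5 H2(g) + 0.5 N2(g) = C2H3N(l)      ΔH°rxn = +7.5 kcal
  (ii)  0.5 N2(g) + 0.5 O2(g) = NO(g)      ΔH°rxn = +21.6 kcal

(i) reversed (reverse to put C2H3N(l) on the reactant side): -7.5 kcal
(ii) as written (NO(g) already on the product side): +21.6 kcal
Summing the manipulated equations, ΔH°rxn = (-7.5) + (+21.6) = 14.1 kcal

ΔH°rxn = 14.1 kcal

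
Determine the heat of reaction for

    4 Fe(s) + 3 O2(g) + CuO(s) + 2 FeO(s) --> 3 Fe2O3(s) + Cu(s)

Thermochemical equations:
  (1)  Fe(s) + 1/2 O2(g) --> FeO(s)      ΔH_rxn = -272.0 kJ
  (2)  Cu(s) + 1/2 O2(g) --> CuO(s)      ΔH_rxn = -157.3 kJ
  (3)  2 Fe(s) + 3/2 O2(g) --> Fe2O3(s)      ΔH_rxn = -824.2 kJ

ΔH_rxn = -1771.3 kJ

(1) reversed and × 2 (reverse to put FeO(s) on the reactant side; ×2 to match 2 FeO(s) in the target): (-2)·(-272.0) = +544.0 kJ
(2) reversed (CuO(s) must end up as a reactant): +157.3 kJ
(3) × 3 (×3 to match 3 Fe2O3(s) in the target): (3)·(-824.2) = -2472.6 kJ
ΔH_rxn = (+544.0) + (+157.3) + (-2472.6) = -1771.3 kJ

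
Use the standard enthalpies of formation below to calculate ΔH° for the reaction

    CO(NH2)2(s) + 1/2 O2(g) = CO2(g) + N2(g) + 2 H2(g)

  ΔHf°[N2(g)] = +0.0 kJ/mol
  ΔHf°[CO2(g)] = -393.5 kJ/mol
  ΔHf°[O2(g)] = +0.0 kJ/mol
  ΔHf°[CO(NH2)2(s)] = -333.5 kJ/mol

ΔH°rxn = Σ nΔHf°(products) − Σ nΔHf°(reactants).
Products: 1·(-393.5) + 1·(+0.0) + 2·(+0.0) = -393.5
Reactants: 1·(-333.5) + 1/2·(+0.0) = -333.5
ΔH° = (-393.5) − (-333.5) = -60.0 kJ/mol

ΔH° = -60.0 kJ/mol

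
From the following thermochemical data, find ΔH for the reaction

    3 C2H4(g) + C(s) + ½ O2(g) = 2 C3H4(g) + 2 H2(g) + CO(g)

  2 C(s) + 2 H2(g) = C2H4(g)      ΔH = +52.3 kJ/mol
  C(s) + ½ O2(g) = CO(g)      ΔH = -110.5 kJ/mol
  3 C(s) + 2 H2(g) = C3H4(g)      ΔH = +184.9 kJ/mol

ΔH = 102.4 kJ/mol

equation 1 reversed and × 3 (C2H4(g) must end up as a reactant; ×3 to match 3 C2H4(g) in the target): (-3)·(+52.3) = -156.9 kJ/mol
equation 2 as written (CO(g) already on the product side): -110.5 kJ/mol
equation 3 × 2 (×2 to match 2 C3H4(g) in the target): (2)·(+184.9) = +369.8 kJ/mol
ΔH = (-3)·(+52.3) + (1)·(-110.5) + (2)·(+184.9) = 102.4 kJ/mol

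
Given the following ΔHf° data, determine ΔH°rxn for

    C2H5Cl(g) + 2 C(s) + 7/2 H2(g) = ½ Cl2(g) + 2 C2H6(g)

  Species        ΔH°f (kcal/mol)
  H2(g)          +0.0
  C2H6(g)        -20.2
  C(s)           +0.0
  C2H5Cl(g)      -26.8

ΔH°rxn = -13.6 kcal/mol

Products: 1/2·(+0.0) + 2·(-20.2) = -40.4
Reactants: 1·(-26.8) + 2·(+0.0) + 7/2·(+0.0) = -26.8
ΔH°rxn = (-40.4) − (-26.8) = -13.6 kcal/mol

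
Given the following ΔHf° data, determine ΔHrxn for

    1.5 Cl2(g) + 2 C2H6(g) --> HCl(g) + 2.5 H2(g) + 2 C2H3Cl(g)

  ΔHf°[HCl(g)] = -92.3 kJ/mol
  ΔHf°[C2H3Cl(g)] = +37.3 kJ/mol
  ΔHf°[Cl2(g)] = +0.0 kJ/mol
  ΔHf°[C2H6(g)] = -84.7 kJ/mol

ΔHrxn = 151.7 kJ/mol

Products: 1·(-92.3) + 5/2·(+0.0) + 2·(+37.3) = -17.7
Reactants: 3/2·(+0.0) + 2·(-84.7) = -169.4
ΔHrxn = (-17.7) − (-169.4) = 151.7 kJ/mol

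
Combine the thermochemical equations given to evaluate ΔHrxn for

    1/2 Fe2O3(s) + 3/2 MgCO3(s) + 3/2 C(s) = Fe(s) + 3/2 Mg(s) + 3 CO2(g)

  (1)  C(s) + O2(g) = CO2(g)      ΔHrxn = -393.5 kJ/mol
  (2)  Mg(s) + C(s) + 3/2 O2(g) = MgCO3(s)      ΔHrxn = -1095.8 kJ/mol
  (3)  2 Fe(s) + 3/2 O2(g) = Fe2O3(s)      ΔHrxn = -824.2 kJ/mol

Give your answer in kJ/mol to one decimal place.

ΔHrxn = 875.3 kJ/mol

(1) × 3 (×3 to match 3 CO2(g) in the target): (3)·(-393.5) = -1180.5 kJ/mol
(2) reversed and × 3/2 (reverse to put MgCO3(s) on the reactant side; ×3/2 to match 3/2 MgCO3(s) in the target): (-3/2)·(-1095.8) = +1643.7 kJ/mol
(3) reversed and × 1/2 (reverse to put Fe2O3(s) on the reactant side; ×1/2 to match 1/2 Fe2O3(s) in the target): (-1/2)·(-824.2) = +412.1 kJ/mol
Since enthalpy is a state function, ΔHrxn = (-1180.5) + (+1643.7) + (+412.1) = 875.3 kJ/mol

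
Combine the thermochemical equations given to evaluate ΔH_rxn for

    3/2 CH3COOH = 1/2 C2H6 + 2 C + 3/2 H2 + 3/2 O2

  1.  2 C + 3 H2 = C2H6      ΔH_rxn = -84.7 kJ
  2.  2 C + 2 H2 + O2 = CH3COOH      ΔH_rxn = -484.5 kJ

ΔH_rxn = 684.4 kJ

eq. 1 × 1/2 (×1/2 to match 1/2 C2H6 in the target): (1/2)·(-84.7) = -42.35 kJ
eq. 2 reversed and × 3/2 (CH3COOH must end up as a reactant; ×3/2 to match 3/2 CH3COOH in the target): (-3/2)·(-484.5) = +726.75 kJ
Summing the manipulated equations, ΔH_rxn = (1/2)·(-84.7) + (-3/2)·(-484.5) = 684.4 kJ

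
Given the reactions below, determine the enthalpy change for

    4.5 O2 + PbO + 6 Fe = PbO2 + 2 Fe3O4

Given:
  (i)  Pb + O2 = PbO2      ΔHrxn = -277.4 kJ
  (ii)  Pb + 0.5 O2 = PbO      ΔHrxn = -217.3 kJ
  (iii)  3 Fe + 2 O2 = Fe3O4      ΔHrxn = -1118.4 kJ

(i) as written (PbO2 already on the product side): -277.4 kJ
(ii) reversed (reverse to put PbO on the reactant side): +217.3 kJ
(iii) × 2 (scale by 2 for the 2 Fe3O4): (2)·(-1118.4) = -2236.8 kJ
Summing the manipulated equations, ΔHrxn = (1)·(-277.4) + (-1)·(-217.3) + (2)·(-1118.4) = -2296.9 kJ

ΔHrxn = -2296.9 kJ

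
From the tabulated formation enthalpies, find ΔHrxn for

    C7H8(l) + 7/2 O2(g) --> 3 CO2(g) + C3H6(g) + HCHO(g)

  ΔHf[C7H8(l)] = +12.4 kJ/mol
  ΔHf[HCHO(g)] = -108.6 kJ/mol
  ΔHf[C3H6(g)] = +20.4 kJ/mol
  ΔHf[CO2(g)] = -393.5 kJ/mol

ΔHrxn = -1281.1 kJ/mol

ΔH°rxn = Σ nΔHf°(products) − Σ nΔHf°(reactants).
Products: 3·(-393.5) + 1·(+20.4) + 1·(-108.6) = -1268.7
Reactants: 1·(+12.4) + 7/2·(+0.0) = +12.4
ΔHrxn = (-1268.7) − (+12.4) = -1281.1 kJ/mol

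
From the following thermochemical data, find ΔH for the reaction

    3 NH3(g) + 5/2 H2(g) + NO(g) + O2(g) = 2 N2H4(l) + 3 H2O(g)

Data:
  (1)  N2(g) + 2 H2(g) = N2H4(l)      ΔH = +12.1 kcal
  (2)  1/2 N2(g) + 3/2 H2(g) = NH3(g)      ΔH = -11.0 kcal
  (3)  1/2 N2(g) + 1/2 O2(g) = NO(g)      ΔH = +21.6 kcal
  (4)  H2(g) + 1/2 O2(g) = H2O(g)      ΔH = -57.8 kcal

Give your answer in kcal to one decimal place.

(1) × 2 (scale by 2 for the 2 N2H4(l)): (2)·(+12.1) = +24.2 kcal
(2) reversed and × 3 (NH3(g) must end up as a reactant; scale by 3 for the 3 NH3(g)): (-3)·(-11.0) = +33.0 kcal
(3) reversed (reverse to put NO(g) on the reactant side): -21.6 kcal
(4) × 3 (×3 to match 3 H2O(g) in the target): (3)·(-57.8) = -173.4 kcal
ΔH = (2)·(+12.1) + (-3)·(-11.0) + (-1)·(+21.6) + (3)·(-57.8) = -137.8 kcal

ΔH = -137.8 kcal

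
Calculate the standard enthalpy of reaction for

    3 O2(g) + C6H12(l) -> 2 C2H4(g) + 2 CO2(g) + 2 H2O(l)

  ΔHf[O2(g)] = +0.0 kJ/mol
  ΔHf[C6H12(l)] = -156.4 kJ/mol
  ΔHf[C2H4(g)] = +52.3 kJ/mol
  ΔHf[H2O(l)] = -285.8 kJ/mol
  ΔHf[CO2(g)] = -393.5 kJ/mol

Products: 2·(+52.3) + 2·(-393.5) + 2·(-285.8) = -1254.0
Reactants: 3·(+0.0) + 1·(-156.4) = -156.4
ΔH° = (-1254.0) − (-156.4) = -1097.6 kJ/mol

ΔH° = -1097.6 kJ/mol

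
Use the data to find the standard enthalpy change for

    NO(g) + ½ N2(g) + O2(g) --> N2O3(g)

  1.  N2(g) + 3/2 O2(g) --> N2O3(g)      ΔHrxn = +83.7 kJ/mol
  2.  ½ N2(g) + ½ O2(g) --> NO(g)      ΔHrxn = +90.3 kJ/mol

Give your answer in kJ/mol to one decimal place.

eq. 1 as written: +83.7 kJ/mol
eq. 2 reversed: -90.3 kJ/mol
By Hess's law, ΔHrxn = (+83.7) + (-90.3) = -6.6 kJ/mol

ΔHrxn = -6.6 kJ/mol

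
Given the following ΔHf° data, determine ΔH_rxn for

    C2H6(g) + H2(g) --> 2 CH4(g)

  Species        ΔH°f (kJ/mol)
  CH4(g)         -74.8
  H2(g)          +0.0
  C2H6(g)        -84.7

Products: 2·(-74.8) = -149.6
Reactants: 1·(-84.7) + 1·(+0.0) = -84.7
ΔH_rxn = (-149.6) − (-84.7) = -64.9 kJ/mol

ΔH_rxn = -64.9 kJ/mol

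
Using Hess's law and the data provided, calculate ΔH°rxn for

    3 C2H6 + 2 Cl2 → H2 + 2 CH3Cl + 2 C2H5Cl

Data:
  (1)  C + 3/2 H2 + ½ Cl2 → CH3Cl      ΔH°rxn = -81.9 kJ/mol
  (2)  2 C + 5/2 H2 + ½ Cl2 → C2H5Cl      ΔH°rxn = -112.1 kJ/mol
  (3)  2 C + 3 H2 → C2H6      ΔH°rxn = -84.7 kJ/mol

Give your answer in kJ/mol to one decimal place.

ΔH°rxn = -133.9 kJ/mol

(1) × 2: (2)·(-81.9) = -163.8 kJ/mol
(2) × 2: (2)·(-112.1) = -224.2 kJ/mol
(3) reversed and × 3: (-3)·(-84.7) = +254.1 kJ/mol
Since enthalpy is a state function, ΔH°rxn = (-163.8) + (-224.2) + (+254.1) = -133.9 kJ/mol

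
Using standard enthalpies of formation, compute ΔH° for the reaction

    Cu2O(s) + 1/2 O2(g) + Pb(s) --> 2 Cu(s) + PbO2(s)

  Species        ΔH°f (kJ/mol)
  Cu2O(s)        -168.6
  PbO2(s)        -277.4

Products: 2·(+0.0) + 1·(-277.4) = -277.4
Reactants: 1·(-168.6) + 1/2·(+0.0) + 1·(+0.0) = -168.6
ΔH° = (-277.4) − (-168.6) = -108.8 kJ/mol

ΔH° = -108.8 kJ/mol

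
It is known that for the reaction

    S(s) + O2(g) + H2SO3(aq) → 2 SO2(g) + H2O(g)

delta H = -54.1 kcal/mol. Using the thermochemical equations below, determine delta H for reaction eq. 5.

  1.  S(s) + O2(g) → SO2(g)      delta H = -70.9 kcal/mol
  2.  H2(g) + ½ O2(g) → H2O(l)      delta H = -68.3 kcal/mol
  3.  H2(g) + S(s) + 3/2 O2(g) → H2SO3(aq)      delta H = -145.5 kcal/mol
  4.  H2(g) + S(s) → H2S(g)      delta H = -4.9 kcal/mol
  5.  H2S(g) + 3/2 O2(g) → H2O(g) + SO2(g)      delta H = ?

delta H = -123.8 kcal/mol

eq. 1 as written: -70.9 kcal/mol
eq. 2: not needed (H2O(l) appears nowhere else).
eq. 3 reversed (H2SO3(aq) must end up as a reactant): +145.5 kcal/mol
eq. 4 as written: -4.9 kcal/mol
eq. 5 as written (H2O(g) already on the product side): contributes x
-54.1 = (-70.9) + (+145.5) + (-4.9) + x
x = (-54.1 − (+69.7)) / (1) = -123.8 kcal/mol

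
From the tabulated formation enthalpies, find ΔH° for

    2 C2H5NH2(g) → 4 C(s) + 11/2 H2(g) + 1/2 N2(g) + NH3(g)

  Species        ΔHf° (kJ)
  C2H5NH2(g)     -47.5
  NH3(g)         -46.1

Products: 4·(+0.0) + 11/2·(+0.0) + 1/2·(+0.0) + 1·(-46.1) = -46.1
Reactants: 2·(-47.5) = -95.0
ΔH° = (-46.1) − (-95.0) = 48.9 kJ

ΔH° = 48.9 kJ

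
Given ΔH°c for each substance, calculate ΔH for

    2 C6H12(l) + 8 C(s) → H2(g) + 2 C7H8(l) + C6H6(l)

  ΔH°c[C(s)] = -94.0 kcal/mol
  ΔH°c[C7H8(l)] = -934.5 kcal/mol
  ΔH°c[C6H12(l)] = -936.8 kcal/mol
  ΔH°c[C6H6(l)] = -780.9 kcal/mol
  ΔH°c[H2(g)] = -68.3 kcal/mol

Using ΔH = Σ nΔHc°(reactants) − Σ nΔHc°(products):
= [2·(-936.8) + 8·(-94.0)] − [1·(-68.3) + 2·(-934.5) + 1·(-780.9)]
= 92.6 kcal/mol

ΔH = 92.6 kcal/mol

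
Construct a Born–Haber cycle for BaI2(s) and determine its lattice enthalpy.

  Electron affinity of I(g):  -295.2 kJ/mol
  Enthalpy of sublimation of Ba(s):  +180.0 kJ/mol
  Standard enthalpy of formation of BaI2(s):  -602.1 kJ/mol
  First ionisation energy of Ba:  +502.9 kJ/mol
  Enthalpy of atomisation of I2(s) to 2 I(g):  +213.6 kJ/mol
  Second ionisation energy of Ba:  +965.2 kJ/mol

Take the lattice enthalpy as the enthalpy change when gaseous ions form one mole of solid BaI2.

U = -1873.4 kJ/mol

ΔHf° = 1·ΔHsub + 1·(ΣIE) + 1·D(I2) + 2·EA + U
-602.1 = 1·(+180.0) + 1·(+1468.1) + 1·(+213.6) + 2·(-295.2) + U
U = -602.1 − (+1271.3) = -1873.4 kJ/mol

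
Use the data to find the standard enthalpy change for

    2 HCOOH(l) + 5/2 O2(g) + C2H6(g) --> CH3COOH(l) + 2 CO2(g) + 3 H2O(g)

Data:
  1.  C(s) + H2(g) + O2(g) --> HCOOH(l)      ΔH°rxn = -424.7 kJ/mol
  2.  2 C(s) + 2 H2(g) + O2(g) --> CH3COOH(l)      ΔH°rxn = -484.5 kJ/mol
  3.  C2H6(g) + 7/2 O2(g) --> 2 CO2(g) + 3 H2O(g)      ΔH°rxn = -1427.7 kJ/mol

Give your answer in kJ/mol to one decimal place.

eq. 1 reversed and × 2 (reverse to put HCOOH(l) on the reactant side; scale by 2 for the 2 HCOOH(l)): (-2)·(-424.7) = +849.4 kJ/mol
eq. 2 as written (CH3COOH(l) already on the product side): -484.5 kJ/mol
eq. 3 as written (C2H6(g) already on the reactant side): -1427.7 kJ/mol
By Hess's law, ΔH°rxn = (-2)·(-424.7) + (1)·(-484.5) + (1)·(-1427.7) = -1062.8 kJ/mol

ΔH°rxn = -1062.8 kJ/mol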